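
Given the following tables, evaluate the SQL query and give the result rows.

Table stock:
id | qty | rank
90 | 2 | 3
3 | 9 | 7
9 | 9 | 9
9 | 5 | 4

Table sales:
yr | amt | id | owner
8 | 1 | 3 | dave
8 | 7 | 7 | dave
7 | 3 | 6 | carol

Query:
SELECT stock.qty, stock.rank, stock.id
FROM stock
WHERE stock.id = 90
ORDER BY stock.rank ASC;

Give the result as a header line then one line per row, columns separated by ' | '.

== RESULT ==
stock.qty | stock.rank | stock.id
2 | 3 | 90

Derivation:
After WHERE (1 rows):
stock.id | stock.qty | stock.rank
90 | 2 | 3
After SELECT (1 rows):
stock.qty | stock.rank | stock.id
2 | 3 | 90
After ORDER BY (1 rows):
stock.qty | stock.rank | stock.id
2 | 3 | 90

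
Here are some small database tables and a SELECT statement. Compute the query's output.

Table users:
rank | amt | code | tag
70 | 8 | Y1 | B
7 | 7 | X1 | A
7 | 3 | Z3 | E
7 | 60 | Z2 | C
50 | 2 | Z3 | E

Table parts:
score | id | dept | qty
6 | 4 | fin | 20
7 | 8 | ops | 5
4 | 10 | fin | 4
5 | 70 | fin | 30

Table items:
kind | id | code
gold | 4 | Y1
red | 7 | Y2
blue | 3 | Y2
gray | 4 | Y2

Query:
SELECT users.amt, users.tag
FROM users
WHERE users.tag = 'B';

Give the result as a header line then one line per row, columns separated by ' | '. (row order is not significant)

== RESULT ==
users.amt | users.tag
8 | B

Derivation:
After WHERE (1 rows):
users.rank | users.amt | users.code | users.tag
70 | 8 | Y1 | B
After SELECT (1 rows):
users.amt | users.tag
8 | B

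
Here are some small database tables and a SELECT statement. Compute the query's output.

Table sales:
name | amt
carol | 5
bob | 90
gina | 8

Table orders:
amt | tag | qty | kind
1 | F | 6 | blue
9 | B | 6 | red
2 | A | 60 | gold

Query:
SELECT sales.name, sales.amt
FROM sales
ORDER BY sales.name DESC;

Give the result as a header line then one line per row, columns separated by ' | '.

After SELECT (3 rows):
sales.name | sales.amt
carol | 5
bob | 90
gina | 8
After ORDER BY (3 rows):
sales.name | sales.amt
gina | 8
carol | 5
bob | 90

== RESULT ==
sales.name | sales.amt
gina | 8
carol | 5
bob | 90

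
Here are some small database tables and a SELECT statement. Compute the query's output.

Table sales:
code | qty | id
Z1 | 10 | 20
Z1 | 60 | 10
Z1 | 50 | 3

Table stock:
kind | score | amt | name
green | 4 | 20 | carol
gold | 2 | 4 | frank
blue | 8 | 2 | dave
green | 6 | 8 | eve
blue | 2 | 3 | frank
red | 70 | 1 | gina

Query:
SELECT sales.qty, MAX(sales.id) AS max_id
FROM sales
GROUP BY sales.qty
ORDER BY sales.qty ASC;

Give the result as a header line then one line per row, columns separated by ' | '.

== RESULT ==
sales.qty | max_id
10 | 20
50 | 3
60 | 10

Derivation:
After GROUP BY (3 rows):
sales.qty | max_id
10 | 20
60 | 10
50 | 3
After ORDER BY (3 rows):
sales.qty | max_id
10 | 20
50 | 3
60 | 10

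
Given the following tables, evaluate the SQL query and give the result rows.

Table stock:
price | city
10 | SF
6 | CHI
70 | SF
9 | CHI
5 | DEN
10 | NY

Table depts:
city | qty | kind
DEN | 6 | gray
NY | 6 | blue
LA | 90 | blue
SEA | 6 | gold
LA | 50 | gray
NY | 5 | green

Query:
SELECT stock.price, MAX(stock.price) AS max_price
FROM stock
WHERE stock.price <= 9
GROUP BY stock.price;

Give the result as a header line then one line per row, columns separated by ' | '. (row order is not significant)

== RESULT ==
stock.price | max_price
6 | 6
9 | 9
5 | 5

Derivation:
After WHERE (3 rows):
stock.price | stock.city
6 | CHI
9 | CHI
5 | DEN
After GROUP BY (3 rows):
stock.price | max_price
6 | 6
9 | 9
5 | 5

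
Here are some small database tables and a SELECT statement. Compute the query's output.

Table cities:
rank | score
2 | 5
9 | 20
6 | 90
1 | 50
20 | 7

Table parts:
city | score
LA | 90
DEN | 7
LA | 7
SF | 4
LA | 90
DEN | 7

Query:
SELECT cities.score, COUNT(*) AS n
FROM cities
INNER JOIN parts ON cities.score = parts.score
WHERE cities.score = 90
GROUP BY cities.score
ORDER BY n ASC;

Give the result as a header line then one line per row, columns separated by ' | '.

== RESULT ==
cities.score | n
90 | 2

Derivation:
After JOIN parts (5 rows):
cities.rank | cities.score | parts.city | parts.score
6 | 90 | LA | 90
6 | 90 | LA | 90
20 | 7 | DEN | 7
20 | 7 | LA | 7
20 | 7 | DEN | 7
After WHERE (2 rows):
cities.rank | cities.score | parts.city | parts.score
6 | 90 | LA | 90
6 | 90 | LA | 90
After GROUP BY (1 rows):
cities.score | n
90 | 2
After ORDER BY (1 rows):
cities.score | n
90 | 2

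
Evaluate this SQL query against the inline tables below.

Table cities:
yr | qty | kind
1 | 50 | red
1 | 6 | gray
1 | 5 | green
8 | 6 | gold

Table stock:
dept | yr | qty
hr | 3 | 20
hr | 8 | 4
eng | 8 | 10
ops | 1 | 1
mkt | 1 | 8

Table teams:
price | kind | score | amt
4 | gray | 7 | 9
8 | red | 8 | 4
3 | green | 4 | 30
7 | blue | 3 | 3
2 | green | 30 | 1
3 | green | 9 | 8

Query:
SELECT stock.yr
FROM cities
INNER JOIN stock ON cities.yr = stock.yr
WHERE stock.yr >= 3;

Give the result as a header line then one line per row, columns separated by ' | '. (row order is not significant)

== RESULT ==
stock.yr
8
8

Derivation:
After JOIN stock (8 rows):
cities.yr | cities.qty | cities.kind | stock.dept | stock.yr | stock.qty
1 | 50 | red | ops | 1 | 1
1 | 50 | red | mkt | 1 | 8
1 | 6 | gray | ops | 1 | 1
1 | 6 | gray | mkt | 1 | 8
1 | 5 | green | ops | 1 | 1
1 | 5 | green | mkt | 1 | 8
8 | 6 | gold | hr | 8 | 4
8 | 6 | gold | eng | 8 | 10
After WHERE (2 rows):
cities.yr | cities.qty | cities.kind | stock.dept | stock.yr | stock.qty
8 | 6 | gold | hr | 8 | 4
8 | 6 | gold | eng | 8 | 10
After SELECT (2 rows):
stock.yr
8
8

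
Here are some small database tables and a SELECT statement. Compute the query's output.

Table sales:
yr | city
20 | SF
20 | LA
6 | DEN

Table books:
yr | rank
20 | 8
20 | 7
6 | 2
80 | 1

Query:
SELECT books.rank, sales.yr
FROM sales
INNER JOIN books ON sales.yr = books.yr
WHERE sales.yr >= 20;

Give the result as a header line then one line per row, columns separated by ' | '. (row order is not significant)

== RESULT ==
books.rank | sales.yr
8 | 20
7 | 20
8 | 20
7 | 20

Derivation:
After JOIN books (5 rows):
sales.yr | sales.city | books.yr | books.rank
20 | SF | 20 | 8
20 | SF | 20 | 7
20 | LA | 20 | 8
20 | LA | 20 | 7
6 | DEN | 6 | 2
After WHERE (4 rows):
sales.yr | sales.city | books.yr | books.rank
20 | SF | 20 | 8
20 | SF | 20 | 7
20 | LA | 20 | 8
20 | LA | 20 | 7
After SELECT (4 rows):
books.rank | sales.yr
8 | 20
7 | 20
8 | 20
7 | 20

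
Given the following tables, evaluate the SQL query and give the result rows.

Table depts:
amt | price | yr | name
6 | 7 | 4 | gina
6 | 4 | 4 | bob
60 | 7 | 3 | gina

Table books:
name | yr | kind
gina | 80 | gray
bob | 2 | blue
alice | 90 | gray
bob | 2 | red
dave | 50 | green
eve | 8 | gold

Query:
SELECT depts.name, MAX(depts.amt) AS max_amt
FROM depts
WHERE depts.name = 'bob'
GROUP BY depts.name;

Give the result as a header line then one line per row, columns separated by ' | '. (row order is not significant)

== RESULT ==
depts.name | max_amt
bob | 6

Derivation:
After WHERE (1 rows):
depts.amt | depts.price | depts.yr | depts.name
6 | 4 | 4 | bob
After GROUP BY (1 rows):
depts.name | max_amt
bob | 6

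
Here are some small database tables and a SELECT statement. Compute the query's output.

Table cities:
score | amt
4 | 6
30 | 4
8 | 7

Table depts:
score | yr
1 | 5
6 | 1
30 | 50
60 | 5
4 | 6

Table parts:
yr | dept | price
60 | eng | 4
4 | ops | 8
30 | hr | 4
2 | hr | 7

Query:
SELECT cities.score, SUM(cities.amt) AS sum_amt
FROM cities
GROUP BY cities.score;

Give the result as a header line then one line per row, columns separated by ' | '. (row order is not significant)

== RESULT ==
cities.score | sum_amt
4 | 6
30 | 4
8 | 7

Derivation:
After GROUP BY (3 rows):
cities.score | sum_amt
4 | 6
30 | 4
8 | 7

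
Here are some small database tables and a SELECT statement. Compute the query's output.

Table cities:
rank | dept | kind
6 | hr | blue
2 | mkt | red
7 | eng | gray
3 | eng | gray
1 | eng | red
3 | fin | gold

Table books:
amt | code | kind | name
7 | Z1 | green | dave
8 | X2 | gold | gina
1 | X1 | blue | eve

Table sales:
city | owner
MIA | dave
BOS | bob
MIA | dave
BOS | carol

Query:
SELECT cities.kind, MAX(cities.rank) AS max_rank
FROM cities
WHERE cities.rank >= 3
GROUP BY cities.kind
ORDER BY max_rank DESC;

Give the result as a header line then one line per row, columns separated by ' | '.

== RESULT ==
cities.kind | max_rank
gray | 7
blue | 6
gold | 3

Derivation:
After WHERE (4 rows):
cities.rank | cities.dept | cities.kind
6 | hr | blue
7 | eng | gray
3 | eng | gray
3 | fin | gold
After GROUP BY (3 rows):
cities.kind | max_rank
blue | 6
gray | 7
gold | 3
After ORDER BY (3 rows):
cities.kind | max_rank
gray | 7
blue | 6
gold | 3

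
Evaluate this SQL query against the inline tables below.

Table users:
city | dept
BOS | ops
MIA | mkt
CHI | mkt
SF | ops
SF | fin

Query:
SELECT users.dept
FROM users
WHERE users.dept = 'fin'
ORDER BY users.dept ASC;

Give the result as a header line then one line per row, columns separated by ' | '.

After WHERE (1 rows):
users.city | users.dept
SF | fin
After SELECT (1 rows):
users.dept
fin
After ORDER BY (1 rows):
users.dept
fin

== RESULT ==
users.dept
fin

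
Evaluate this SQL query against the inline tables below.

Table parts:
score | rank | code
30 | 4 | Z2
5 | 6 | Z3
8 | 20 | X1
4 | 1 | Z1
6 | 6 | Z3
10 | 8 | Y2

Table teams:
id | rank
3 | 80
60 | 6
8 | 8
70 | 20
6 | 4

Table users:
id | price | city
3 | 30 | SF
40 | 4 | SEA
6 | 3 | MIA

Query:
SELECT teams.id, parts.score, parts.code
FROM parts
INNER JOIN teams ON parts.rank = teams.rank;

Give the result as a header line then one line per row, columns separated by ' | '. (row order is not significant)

== RESULT ==
teams.id | parts.score | parts.code
6 | 30 | Z2
60 | 5 | Z3
70 | 8 | X1
60 | 6 | Z3
8 | 10 | Y2

Derivation:
After JOIN teams (5 rows):
parts.score | parts.rank | parts.code | teams.id | teams.rank
30 | 4 | Z2 | 6 | 4
5 | 6 | Z3 | 60 | 6
8 | 20 | X1 | 70 | 20
6 | 6 | Z3 | 60 | 6
10 | 8 | Y2 | 8 | 8
After SELECT (5 rows):
teams.id | parts.score | parts.code
6 | 30 | Z2
60 | 5 | Z3
70 | 8 | X1
60 | 6 | Z3
8 | 10 | Y2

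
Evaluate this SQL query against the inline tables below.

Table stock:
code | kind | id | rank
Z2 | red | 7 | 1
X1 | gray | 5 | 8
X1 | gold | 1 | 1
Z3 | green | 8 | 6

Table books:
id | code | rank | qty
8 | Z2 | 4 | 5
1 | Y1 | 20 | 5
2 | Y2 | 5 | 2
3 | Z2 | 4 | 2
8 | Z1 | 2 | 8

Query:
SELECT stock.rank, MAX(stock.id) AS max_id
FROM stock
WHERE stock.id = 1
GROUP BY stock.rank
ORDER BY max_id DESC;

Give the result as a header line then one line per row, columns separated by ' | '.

== RESULT ==
stock.rank | max_id
1 | 1

Derivation:
After WHERE (1 rows):
stock.code | stock.kind | stock.id | stock.rank
X1 | gold | 1 | 1
After GROUP BY (1 rows):
stock.rank | max_id
1 | 1
After ORDER BY (1 rows):
stock.rank | max_id
1 | 1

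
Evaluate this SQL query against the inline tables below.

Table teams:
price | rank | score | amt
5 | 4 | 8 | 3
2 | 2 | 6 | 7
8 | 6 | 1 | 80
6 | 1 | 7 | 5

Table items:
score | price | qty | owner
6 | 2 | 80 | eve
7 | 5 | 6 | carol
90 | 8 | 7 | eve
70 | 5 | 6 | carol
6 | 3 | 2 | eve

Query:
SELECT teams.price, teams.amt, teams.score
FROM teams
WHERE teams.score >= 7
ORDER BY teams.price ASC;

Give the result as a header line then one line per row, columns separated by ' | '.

== RESULT ==
teams.price | teams.amt | teams.score
5 | 3 | 8
6 | 5 | 7

Derivation:
After WHERE (2 rows):
teams.price | teams.rank | teams.score | teams.amt
5 | 4 | 8 | 3
6 | 1 | 7 | 5
After SELECT (2 rows):
teams.price | teams.amt | teams.score
5 | 3 | 8
6 | 5 | 7
After ORDER BY (2 rows):
teams.price | teams.amt | teams.score
5 | 3 | 8
6 | 5 | 7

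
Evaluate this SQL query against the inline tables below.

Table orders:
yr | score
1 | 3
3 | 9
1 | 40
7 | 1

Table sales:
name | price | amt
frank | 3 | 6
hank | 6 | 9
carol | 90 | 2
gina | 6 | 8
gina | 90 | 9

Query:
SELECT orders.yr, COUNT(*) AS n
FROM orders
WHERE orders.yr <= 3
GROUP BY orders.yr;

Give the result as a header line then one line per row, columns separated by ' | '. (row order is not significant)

After WHERE (3 rows):
orders.yr | orders.score
1 | 3
3 | 9
1 | 40
After GROUP BY (2 rows):
orders.yr | n
1 | 2
3 | 1

== RESULT ==
orders.yr | n
1 | 2
3 | 1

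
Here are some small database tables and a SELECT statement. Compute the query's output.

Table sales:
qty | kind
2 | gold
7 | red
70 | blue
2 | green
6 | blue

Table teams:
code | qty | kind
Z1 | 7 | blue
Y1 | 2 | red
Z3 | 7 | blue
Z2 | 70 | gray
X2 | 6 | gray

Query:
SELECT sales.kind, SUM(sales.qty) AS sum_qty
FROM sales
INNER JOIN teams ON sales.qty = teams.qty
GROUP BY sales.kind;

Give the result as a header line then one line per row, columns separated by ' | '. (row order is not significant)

== RESULT ==
sales.kind | sum_qty
gold | 2
red | 14
blue | 76
green | 2

Derivation:
After JOIN teams (6 rows):
sales.qty | sales.kind | teams.code | teams.qty | teams.kind
2 | gold | Y1 | 2 | red
7 | red | Z1 | 7 | blue
7 | red | Z3 | 7 | blue
70 | blue | Z2 | 70 | gray
2 | green | Y1 | 2 | red
6 | blue | X2 | 6 | gray
After GROUP BY (4 rows):
sales.kind | sum_qty
gold | 2
red | 14
blue | 76
green | 2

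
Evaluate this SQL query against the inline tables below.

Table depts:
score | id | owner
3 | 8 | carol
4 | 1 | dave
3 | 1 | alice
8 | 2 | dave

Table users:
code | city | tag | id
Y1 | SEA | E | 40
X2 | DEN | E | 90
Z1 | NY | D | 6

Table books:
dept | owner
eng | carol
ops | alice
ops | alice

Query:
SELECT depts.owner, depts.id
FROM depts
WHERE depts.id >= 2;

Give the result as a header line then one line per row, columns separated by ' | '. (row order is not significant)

After WHERE (2 rows):
depts.score | depts.id | depts.owner
3 | 8 | carol
8 | 2 | dave
After SELECT (2 rows):
depts.owner | depts.id
carol | 8
dave | 2

== RESULT ==
depts.owner | depts.id
carol | 8
dave | 2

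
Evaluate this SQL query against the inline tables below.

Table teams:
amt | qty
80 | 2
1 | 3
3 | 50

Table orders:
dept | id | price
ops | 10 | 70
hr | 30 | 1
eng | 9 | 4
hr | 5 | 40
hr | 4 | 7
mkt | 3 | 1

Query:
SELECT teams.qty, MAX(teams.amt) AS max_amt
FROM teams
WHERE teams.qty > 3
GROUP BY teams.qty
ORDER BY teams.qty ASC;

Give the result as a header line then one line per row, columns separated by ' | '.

== RESULT ==
teams.qty | max_amt
50 | 3

Derivation:
After WHERE (1 rows):
teams.amt | teams.qty
3 | 50
After GROUP BY (1 rows):
teams.qty | max_amt
50 | 3
After ORDER BY (1 rows):
teams.qty | max_amt
50 | 3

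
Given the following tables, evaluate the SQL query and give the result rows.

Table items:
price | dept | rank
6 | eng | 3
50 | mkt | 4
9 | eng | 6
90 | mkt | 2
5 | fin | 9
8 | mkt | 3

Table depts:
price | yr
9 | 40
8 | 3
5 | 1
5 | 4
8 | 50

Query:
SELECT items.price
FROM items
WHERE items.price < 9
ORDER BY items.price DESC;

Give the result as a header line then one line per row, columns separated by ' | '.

After WHERE (3 rows):
items.price | items.dept | items.rank
6 | eng | 3
5 | fin | 9
8 | mkt | 3
After SELECT (3 rows):
items.price
6
5
8
After ORDER BY (3 rows):
items.price
8
6
5

== RESULT ==
items.price
8
6
5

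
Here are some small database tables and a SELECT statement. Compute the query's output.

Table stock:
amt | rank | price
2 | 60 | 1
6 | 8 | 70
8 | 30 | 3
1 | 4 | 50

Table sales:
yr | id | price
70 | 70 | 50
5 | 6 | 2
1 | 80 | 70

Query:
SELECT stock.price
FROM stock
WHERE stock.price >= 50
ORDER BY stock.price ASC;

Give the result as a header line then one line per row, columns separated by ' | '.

== RESULT ==
stock.price
50
70

Derivation:
After WHERE (2 rows):
stock.amt | stock.rank | stock.price
6 | 8 | 70
1 | 4 | 50
After SELECT (2 rows):
stock.price
70
50
After ORDER BY (2 rows):
stock.price
50
70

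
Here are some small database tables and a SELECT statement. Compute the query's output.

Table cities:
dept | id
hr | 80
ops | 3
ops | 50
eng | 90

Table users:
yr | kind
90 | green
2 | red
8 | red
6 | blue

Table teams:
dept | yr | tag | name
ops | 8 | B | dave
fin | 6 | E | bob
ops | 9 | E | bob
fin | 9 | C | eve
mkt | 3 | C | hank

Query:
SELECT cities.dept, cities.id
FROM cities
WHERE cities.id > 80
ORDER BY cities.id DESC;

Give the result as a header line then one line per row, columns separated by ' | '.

== RESULT ==
cities.dept | cities.id
eng | 90

Derivation:
After WHERE (1 rows):
cities.dept | cities.id
eng | 90
After SELECT (1 rows):
cities.dept | cities.id
eng | 90
After ORDER BY (1 rows):
cities.dept | cities.id
eng | 90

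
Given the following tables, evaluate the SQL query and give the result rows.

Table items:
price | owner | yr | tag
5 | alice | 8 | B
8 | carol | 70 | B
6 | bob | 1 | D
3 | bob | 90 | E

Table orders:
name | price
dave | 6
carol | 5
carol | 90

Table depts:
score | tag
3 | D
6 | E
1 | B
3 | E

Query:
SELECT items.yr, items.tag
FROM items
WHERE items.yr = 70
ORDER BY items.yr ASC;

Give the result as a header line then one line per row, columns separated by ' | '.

After WHERE (1 rows):
items.price | items.owner | items.yr | items.tag
8 | carol | 70 | B
After SELECT (1 rows):
items.yr | items.tag
70 | B
After ORDER BY (1 rows):
items.yr | items.tag
70 | B

== RESULT ==
items.yr | items.tag
70 | B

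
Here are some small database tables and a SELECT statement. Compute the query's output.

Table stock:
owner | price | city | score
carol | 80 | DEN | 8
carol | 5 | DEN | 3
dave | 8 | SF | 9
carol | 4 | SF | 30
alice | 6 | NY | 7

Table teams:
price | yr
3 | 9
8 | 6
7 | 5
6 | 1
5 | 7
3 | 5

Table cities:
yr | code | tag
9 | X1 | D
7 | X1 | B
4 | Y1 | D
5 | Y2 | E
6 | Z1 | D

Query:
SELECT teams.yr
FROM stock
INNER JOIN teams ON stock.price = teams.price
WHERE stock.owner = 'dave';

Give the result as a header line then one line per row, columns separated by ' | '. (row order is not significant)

== RESULT ==
teams.yr
6

Derivation:
After JOIN teams (3 rows):
stock.owner | stock.price | stock.city | stock.score | teams.price | teams.yr
carol | 5 | DEN | 3 | 5 | 7
dave | 8 | SF | 9 | 8 | 6
alice | 6 | NY | 7 | 6 | 1
After WHERE (1 rows):
stock.owner | stock.price | stock.city | stock.score | teams.price | teams.yr
dave | 8 | SF | 9 | 8 | 6
After SELECT (1 rows):
teams.yr
6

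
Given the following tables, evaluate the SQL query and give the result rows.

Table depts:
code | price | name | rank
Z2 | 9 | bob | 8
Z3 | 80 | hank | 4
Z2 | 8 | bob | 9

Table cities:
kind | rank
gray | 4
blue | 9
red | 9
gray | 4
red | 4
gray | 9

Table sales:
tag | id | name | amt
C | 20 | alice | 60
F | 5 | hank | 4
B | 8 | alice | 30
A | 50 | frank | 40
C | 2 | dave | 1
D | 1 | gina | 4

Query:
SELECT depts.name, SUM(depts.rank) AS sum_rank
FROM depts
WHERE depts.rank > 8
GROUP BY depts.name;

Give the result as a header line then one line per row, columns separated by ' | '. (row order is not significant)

== RESULT ==
depts.name | sum_rank
bob | 9

Derivation:
After WHERE (1 rows):
depts.code | depts.price | depts.name | depts.rank
Z2 | 8 | bob | 9
After GROUP BY (1 rows):
depts.name | sum_rank
bob | 9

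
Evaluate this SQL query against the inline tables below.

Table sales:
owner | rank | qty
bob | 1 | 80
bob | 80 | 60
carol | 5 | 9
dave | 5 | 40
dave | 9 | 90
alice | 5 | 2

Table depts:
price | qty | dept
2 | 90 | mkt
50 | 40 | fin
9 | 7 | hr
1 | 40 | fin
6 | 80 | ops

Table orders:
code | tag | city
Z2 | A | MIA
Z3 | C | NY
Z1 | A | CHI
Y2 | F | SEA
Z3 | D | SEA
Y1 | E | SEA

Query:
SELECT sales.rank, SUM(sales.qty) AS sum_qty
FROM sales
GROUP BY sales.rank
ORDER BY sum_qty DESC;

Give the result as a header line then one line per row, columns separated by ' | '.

== RESULT ==
sales.rank | sum_qty
9 | 90
1 | 80
80 | 60
5 | 51

Derivation:
After GROUP BY (4 rows):
sales.rank | sum_qty
1 | 80
80 | 60
5 | 51
9 | 90
After ORDER BY (4 rows):
sales.rank | sum_qty
9 | 90
1 | 80
80 | 60
5 | 51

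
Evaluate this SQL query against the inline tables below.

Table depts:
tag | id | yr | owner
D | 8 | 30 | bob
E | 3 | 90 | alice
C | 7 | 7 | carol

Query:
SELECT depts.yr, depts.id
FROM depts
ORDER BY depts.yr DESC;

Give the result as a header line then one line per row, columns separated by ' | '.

== RESULT ==
depts.yr | depts.id
90 | 3
30 | 8
7 | 7

Derivation:
After SELECT (3 rows):
depts.yr | depts.id
30 | 8
90 | 3
7 | 7
After ORDER BY (3 rows):
depts.yr | depts.id
90 | 3
30 | 8
7 | 7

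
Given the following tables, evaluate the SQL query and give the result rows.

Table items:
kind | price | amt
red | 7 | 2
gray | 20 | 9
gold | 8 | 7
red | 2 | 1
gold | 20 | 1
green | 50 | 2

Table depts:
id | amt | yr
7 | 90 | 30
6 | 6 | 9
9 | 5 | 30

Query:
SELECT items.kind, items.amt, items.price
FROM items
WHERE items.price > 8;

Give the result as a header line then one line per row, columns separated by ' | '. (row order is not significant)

== RESULT ==
items.kind | items.amt | items.price
gray | 9 | 20
gold | 1 | 20
green | 2 | 50

Derivation:
After WHERE (3 rows):
items.kind | items.price | items.amt
gray | 20 | 9
gold | 20 | 1
green | 50 | 2
After SELECT (3 rows):
items.kind | items.amt | items.price
gray | 9 | 20
gold | 1 | 20
green | 2 | 50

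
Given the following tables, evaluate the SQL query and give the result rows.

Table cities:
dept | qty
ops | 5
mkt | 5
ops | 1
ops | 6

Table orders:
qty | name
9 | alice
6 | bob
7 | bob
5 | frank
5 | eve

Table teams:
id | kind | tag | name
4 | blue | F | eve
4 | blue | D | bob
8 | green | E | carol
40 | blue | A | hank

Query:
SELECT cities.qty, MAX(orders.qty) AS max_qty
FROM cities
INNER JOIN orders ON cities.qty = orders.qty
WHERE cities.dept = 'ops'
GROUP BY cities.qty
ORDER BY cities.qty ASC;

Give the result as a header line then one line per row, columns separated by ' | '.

== RESULT ==
cities.qty | max_qty
5 | 5
6 | 6

Derivation:
After JOIN orders (5 rows):
cities.dept | cities.qty | orders.qty | orders.name
ops | 5 | 5 | frank
ops | 5 | 5 | eve
mkt | 5 | 5 | frank
mkt | 5 | 5 | eve
ops | 6 | 6 | bob
After WHERE (3 rows):
cities.dept | cities.qty | orders.qty | orders.name
ops | 5 | 5 | frank
ops | 5 | 5 | eve
ops | 6 | 6 | bob
After GROUP BY (2 rows):
cities.qty | max_qty
5 | 5
6 | 6
After ORDER BY (2 rows):
cities.qty | max_qty
5 | 5
6 | 6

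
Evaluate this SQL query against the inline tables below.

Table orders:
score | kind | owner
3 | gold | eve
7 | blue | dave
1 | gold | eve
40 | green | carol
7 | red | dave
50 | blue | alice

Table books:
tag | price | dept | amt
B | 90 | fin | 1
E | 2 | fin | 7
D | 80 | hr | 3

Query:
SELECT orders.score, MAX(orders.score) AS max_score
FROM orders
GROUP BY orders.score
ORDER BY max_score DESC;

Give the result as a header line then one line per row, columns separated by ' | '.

After GROUP BY (5 rows):
orders.score | max_score
3 | 3
7 | 7
1 | 1
40 | 40
50 | 50
After ORDER BY (5 rows):
orders.score | max_score
50 | 50
40 | 40
7 | 7
3 | 3
1 | 1

== RESULT ==
orders.score | max_score
50 | 50
40 | 40
7 | 7
3 | 3
1 | 1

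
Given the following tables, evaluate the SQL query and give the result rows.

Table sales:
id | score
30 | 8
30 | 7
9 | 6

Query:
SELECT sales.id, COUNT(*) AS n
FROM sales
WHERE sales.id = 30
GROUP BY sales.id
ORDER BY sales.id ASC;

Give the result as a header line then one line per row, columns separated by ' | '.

After WHERE (2 rows):
sales.id | sales.score
30 | 8
30 | 7
After GROUP BY (1 rows):
sales.id | n
30 | 2
After ORDER BY (1 rows):
sales.id | n
30 | 2

== RESULT ==
sales.id | n
30 | 2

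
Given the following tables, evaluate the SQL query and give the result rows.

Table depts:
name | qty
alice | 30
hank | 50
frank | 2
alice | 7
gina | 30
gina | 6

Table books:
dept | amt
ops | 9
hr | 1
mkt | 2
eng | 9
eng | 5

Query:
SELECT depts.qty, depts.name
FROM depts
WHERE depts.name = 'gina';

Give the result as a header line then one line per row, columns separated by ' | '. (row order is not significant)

After WHERE (2 rows):
depts.name | depts.qty
gina | 30
gina | 6
After SELECT (2 rows):
depts.qty | depts.name
30 | gina
6 | gina

== RESULT ==
depts.qty | depts.name
30 | gina
6 | gina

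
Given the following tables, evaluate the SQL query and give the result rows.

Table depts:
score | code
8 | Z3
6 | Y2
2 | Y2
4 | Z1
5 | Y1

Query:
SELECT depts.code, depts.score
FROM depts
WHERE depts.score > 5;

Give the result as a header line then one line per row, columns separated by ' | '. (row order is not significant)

== RESULT ==
depts.code | depts.score
Z3 | 8
Y2 | 6

Derivation:
After WHERE (2 rows):
depts.score | depts.code
8 | Z3
6 | Y2
After SELECT (2 rows):
depts.code | depts.score
Z3 | 8
Y2 | 6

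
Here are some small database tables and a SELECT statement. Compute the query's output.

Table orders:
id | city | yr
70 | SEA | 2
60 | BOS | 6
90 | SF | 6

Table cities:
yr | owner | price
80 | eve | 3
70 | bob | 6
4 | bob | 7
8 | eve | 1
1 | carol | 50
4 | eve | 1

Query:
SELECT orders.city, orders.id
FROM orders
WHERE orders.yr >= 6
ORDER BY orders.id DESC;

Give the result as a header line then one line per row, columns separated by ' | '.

After WHERE (2 rows):
orders.id | orders.city | orders.yr
60 | BOS | 6
90 | SF | 6
After SELECT (2 rows):
orders.city | orders.id
BOS | 60
SF | 90
After ORDER BY (2 rows):
orders.city | orders.id
SF | 90
BOS | 60

== RESULT ==
orders.city | orders.id
SF | 90
BOS | 60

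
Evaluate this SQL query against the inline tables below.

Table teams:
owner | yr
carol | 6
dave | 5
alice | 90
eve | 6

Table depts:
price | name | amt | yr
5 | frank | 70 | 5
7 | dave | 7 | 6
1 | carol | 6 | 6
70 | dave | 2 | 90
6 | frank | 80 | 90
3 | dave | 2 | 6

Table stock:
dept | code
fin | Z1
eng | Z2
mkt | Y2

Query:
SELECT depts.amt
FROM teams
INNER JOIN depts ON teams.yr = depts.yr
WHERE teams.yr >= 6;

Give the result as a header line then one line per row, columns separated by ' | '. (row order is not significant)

== RESULT ==
depts.amt
7
6
2
2
80
7
6
2

Derivation:
After JOIN depts (9 rows):
teams.owner | teams.yr | depts.price | depts.name | depts.amt | depts.yr
carol | 6 | 7 | dave | 7 | 6
carol | 6 | 1 | carol | 6 | 6
carol | 6 | 3 | dave | 2 | 6
dave | 5 | 5 | frank | 70 | 5
alice | 90 | 70 | dave | 2 | 90
alice | 90 | 6 | frank | 80 | 90
eve | 6 | 7 | dave | 7 | 6
eve | 6 | 1 | carol | 6 | 6
eve | 6 | 3 | dave | 2 | 6
After WHERE (8 rows):
teams.owner | teams.yr | depts.price | depts.name | depts.amt | depts.yr
carol | 6 | 7 | dave | 7 | 6
carol | 6 | 1 | carol | 6 | 6
carol | 6 | 3 | dave | 2 | 6
alice | 90 | 70 | dave | 2 | 90
alice | 90 | 6 | frank | 80 | 90
eve | 6 | 7 | dave | 7 | 6
eve | 6 | 1 | carol | 6 | 6
eve | 6 | 3 | dave | 2 | 6
After SELECT (8 rows):
depts.amt
7
6
2
2
80
7
6
2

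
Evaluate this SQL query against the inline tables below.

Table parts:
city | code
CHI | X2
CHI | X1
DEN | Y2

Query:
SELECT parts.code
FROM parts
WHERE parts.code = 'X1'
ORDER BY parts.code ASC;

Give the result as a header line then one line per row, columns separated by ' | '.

After WHERE (1 rows):
parts.city | parts.code
CHI | X1
After SELECT (1 rows):
parts.code
X1
After ORDER BY (1 rows):
parts.code
X1

== RESULT ==
parts.code
X1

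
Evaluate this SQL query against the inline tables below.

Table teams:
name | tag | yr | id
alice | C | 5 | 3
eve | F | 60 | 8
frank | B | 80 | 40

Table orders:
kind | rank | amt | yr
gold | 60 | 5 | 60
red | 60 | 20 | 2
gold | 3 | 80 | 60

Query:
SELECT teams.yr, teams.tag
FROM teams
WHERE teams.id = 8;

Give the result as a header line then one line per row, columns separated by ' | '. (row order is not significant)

After WHERE (1 rows):
teams.name | teams.tag | teams.yr | teams.id
eve | F | 60 | 8
After SELECT (1 rows):
teams.yr | teams.tag
60 | F

== RESULT ==
teams.yr | teams.tag
60 | F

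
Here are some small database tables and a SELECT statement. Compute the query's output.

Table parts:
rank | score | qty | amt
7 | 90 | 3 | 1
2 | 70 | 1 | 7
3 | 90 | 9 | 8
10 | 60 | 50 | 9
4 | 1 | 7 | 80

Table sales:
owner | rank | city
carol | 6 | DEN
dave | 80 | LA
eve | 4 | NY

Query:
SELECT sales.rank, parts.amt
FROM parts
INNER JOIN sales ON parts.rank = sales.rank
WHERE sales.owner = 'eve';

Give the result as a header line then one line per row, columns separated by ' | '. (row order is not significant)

After JOIN sales (1 rows):
parts.rank | parts.score | parts.qty | parts.amt | sales.owner | sales.rank | sales.city
4 | 1 | 7 | 80 | eve | 4 | NY
After WHERE (1 rows):
parts.rank | parts.score | parts.qty | parts.amt | sales.owner | sales.rank | sales.city
4 | 1 | 7 | 80 | eve | 4 | NY
After SELECT (1 rows):
sales.rank | parts.amt
4 | 80

== RESULT ==
sales.rank | parts.amt
4 | 80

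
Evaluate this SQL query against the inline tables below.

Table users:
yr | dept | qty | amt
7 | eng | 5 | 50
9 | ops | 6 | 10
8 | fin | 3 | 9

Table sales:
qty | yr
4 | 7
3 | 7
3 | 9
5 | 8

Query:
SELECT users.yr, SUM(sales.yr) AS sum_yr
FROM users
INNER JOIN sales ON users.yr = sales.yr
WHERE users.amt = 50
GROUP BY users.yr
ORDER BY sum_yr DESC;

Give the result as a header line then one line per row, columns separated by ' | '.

== RESULT ==
users.yr | sum_yr
7 | 14

Derivation:
After JOIN sales (4 rows):
users.yr | users.dept | users.qty | users.amt | sales.qty | sales.yr
7 | eng | 5 | 50 | 4 | 7
7 | eng | 5 | 50 | 3 | 7
9 | ops | 6 | 10 | 3 | 9
8 | fin | 3 | 9 | 5 | 8
After WHERE (2 rows):
users.yr | users.dept | users.qty | users.amt | sales.qty | sales.yr
7 | eng | 5 | 50 | 4 | 7
7 | eng | 5 | 50 | 3 | 7
After GROUP BY (1 rows):
users.yr | sum_yr
7 | 14
After ORDER BY (1 rows):
users.yr | sum_yr
7 | 14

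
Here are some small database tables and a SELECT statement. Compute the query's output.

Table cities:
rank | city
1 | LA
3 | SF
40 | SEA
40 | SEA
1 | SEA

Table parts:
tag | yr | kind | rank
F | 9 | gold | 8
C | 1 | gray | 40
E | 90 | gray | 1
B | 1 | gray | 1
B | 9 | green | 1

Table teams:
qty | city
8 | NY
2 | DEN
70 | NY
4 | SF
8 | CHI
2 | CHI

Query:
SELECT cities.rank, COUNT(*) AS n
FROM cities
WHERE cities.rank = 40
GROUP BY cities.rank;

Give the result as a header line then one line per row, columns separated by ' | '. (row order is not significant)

After WHERE (2 rows):
cities.rank | cities.city
40 | SEA
40 | SEA
After GROUP BY (1 rows):
cities.rank | n
40 | 2

== RESULT ==
cities.rank | n
40 | 2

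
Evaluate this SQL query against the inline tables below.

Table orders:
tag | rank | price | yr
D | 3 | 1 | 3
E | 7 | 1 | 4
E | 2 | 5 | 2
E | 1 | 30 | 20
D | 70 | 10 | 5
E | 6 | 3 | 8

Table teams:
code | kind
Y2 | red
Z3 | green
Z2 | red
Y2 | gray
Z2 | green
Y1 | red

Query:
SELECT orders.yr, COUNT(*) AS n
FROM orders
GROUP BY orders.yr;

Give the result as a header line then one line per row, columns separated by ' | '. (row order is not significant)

After GROUP BY (6 rows):
orders.yr | n
3 | 1
4 | 1
2 | 1
20 | 1
5 | 1
8 | 1

== RESULT ==
orders.yr | n
3 | 1
4 | 1
2 | 1
20 | 1
5 | 1
8 | 1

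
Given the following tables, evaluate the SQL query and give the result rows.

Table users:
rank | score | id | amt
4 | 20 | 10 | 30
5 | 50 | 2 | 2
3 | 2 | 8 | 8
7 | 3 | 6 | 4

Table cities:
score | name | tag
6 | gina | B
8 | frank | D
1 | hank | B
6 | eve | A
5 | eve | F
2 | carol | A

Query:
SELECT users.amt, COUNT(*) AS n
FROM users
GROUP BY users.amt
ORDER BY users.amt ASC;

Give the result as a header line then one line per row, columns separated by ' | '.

== RESULT ==
users.amt | n
2 | 1
4 | 1
8 | 1
30 | 1

Derivation:
After GROUP BY (4 rows):
users.amt | n
30 | 1
2 | 1
8 | 1
4 | 1
After ORDER BY (4 rows):
users.amt | n
2 | 1
4 | 1
8 | 1
30 | 1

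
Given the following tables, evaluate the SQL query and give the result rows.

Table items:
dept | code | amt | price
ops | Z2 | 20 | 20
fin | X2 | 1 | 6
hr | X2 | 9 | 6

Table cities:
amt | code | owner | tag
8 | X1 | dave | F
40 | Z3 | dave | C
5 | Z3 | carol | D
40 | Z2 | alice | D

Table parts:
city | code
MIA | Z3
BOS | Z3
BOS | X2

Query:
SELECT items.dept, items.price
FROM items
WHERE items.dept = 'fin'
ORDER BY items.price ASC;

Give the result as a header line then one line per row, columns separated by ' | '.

== RESULT ==
items.dept | items.price
fin | 6

Derivation:
After WHERE (1 rows):
items.dept | items.code | items.amt | items.price
fin | X2 | 1 | 6
After SELECT (1 rows):
items.dept | items.price
fin | 6
After ORDER BY (1 rows):
items.dept | items.price
fin | 6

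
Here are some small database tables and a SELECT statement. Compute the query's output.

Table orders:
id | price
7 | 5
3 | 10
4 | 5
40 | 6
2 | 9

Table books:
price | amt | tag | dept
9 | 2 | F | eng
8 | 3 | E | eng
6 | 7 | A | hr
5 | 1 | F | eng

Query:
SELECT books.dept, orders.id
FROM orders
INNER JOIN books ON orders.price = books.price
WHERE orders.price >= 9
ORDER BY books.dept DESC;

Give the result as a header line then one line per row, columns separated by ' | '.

== RESULT ==
books.dept | orders.id
eng | 2

Derivation:
After JOIN books (4 rows):
orders.id | orders.price | books.price | books.amt | books.tag | books.dept
7 | 5 | 5 | 1 | F | eng
4 | 5 | 5 | 1 | F | eng
40 | 6 | 6 | 7 | A | hr
2 | 9 | 9 | 2 | F | eng
After WHERE (1 rows):
orders.id | orders.price | books.price | books.amt | books.tag | books.dept
2 | 9 | 9 | 2 | F | eng
After SELECT (1 rows):
books.dept | orders.id
eng | 2
After ORDER BY (1 rows):
books.dept | orders.id
eng | 2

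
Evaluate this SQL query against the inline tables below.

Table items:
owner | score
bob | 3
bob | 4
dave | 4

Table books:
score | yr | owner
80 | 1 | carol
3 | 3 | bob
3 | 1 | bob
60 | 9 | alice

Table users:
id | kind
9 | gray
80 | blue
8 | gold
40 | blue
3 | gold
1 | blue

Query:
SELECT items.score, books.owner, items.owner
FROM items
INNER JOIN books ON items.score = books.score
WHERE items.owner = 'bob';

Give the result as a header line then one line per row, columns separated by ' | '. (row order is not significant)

After JOIN books (2 rows):
items.owner | items.score | books.score | books.yr | books.owner
bob | 3 | 3 | 3 | bob
bob | 3 | 3 | 1 | bob
After WHERE (2 rows):
items.owner | items.score | books.score | books.yr | books.owner
bob | 3 | 3 | 3 | bob
bob | 3 | 3 | 1 | bob
After SELECT (2 rows):
items.score | books.owner | items.owner
3 | bob | bob
3 | bob | bob

== RESULT ==
items.score | books.owner | items.owner
3 | bob | bob
3 | bob | bob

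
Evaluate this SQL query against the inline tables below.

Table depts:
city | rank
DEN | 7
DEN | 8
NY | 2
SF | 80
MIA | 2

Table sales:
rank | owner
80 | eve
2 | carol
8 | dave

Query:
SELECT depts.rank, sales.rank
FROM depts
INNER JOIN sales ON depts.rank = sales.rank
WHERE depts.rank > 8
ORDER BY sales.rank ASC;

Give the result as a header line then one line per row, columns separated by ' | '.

After JOIN sales (4 rows):
depts.city | depts.rank | sales.rank | sales.owner
DEN | 8 | 8 | dave
NY | 2 | 2 | carol
SF | 80 | 80 | eve
MIA | 2 | 2 | carol
After WHERE (1 rows):
depts.city | depts.rank | sales.rank | sales.owner
SF | 80 | 80 | eve
After SELECT (1 rows):
depts.rank | sales.rank
80 | 80
After ORDER BY (1 rows):
depts.rank | sales.rank
80 | 80

== RESULT ==
depts.rank | sales.rank
80 | 80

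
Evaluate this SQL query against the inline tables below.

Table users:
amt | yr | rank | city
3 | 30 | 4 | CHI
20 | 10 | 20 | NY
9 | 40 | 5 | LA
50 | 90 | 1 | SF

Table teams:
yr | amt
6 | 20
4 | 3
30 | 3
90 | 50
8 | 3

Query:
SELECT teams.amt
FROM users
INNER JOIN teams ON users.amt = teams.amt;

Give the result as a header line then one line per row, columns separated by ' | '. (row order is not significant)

== RESULT ==
teams.amt
3
3
3
20
50

Derivation:
After JOIN teams (5 rows):
users.amt | users.yr | users.rank | users.city | teams.yr | teams.amt
3 | 30 | 4 | CHI | 4 | 3
3 | 30 | 4 | CHI | 30 | 3
3 | 30 | 4 | CHI | 8 | 3
20 | 10 | 20 | NY | 6 | 20
50 | 90 | 1 | SF | 90 | 50
After SELECT (5 rows):
teams.amt
3
3
3
20
50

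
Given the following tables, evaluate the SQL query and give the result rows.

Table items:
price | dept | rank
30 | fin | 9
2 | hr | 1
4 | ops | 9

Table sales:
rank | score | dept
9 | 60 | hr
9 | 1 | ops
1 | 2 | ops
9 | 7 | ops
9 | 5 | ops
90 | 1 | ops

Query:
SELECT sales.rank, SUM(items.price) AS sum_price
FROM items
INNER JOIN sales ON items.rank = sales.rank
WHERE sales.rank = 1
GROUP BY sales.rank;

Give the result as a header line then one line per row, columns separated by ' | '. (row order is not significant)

After JOIN sales (9 rows):
items.price | items.dept | items.rank | sales.rank | sales.score | sales.dept
30 | fin | 9 | 9 | 60 | hr
30 | fin | 9 | 9 | 1 | ops
30 | fin | 9 | 9 | 7 | ops
30 | fin | 9 | 9 | 5 | ops
2 | hr | 1 | 1 | 2 | ops
4 | ops | 9 | 9 | 60 | hr
4 | ops | 9 | 9 | 1 | ops
4 | ops | 9 | 9 | 7 | ops
4 | ops | 9 | 9 | 5 | ops
After WHERE (1 rows):
items.price | items.dept | items.rank | sales.rank | sales.score | sales.dept
2 | hr | 1 | 1 | 2 | ops
After GROUP BY (1 rows):
sales.rank | sum_price
1 | 2

== RESULT ==
sales.rank | sum_price
1 | 2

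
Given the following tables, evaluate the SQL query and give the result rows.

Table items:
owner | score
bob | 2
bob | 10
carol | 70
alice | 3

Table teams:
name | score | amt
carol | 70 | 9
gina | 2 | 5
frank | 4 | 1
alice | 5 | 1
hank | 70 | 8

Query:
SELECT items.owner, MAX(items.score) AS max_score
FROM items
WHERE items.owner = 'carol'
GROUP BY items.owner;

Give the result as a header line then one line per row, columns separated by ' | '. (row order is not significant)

== RESULT ==
items.owner | max_score
carol | 70

Derivation:
After WHERE (1 rows):
items.owner | items.score
carol | 70
After GROUP BY (1 rows):
items.owner | max_score
carol | 70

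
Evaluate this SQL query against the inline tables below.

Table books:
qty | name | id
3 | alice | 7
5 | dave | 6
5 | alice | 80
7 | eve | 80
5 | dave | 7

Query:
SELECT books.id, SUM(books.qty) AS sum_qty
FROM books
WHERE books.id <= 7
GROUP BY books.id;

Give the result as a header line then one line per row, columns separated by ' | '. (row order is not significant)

== RESULT ==
books.id | sum_qty
7 | 8
6 | 5

Derivation:
After WHERE (3 rows):
books.qty | books.name | books.id
3 | alice | 7
5 | dave | 6
5 | dave | 7
After GROUP BY (2 rows):
books.id | sum_qty
7 | 8
6 | 5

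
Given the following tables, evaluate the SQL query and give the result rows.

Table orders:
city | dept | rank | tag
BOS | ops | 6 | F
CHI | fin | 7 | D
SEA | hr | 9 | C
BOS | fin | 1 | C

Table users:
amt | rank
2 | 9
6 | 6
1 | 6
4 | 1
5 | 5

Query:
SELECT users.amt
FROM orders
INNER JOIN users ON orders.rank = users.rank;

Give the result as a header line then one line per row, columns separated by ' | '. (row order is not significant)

After JOIN users (4 rows):
orders.city | orders.dept | orders.rank | orders.tag | users.amt | users.rank
BOS | ops | 6 | F | 6 | 6
BOS | ops | 6 | F | 1 | 6
SEA | hr | 9 | C | 2 | 9
BOS | fin | 1 | C | 4 | 1
After SELECT (4 rows):
users.amt
6
1
2
4

== RESULT ==
users.amt
6
1
2
4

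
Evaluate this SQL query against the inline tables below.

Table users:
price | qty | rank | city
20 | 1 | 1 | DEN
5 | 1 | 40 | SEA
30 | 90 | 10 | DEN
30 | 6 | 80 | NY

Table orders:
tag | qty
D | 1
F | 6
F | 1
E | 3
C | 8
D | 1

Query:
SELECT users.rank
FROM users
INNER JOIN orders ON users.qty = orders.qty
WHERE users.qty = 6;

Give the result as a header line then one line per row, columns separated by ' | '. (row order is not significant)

== RESULT ==
users.rank
80

Derivation:
After JOIN orders (7 rows):
users.price | users.qty | users.rank | users.city | orders.tag | orders.qty
20 | 1 | 1 | DEN | D | 1
20 | 1 | 1 | DEN | F | 1
20 | 1 | 1 | DEN | D | 1
5 | 1 | 40 | SEA | D | 1
5 | 1 | 40 | SEA | F | 1
5 | 1 | 40 | SEA | D | 1
30 | 6 | 80 | NY | F | 6
After WHERE (1 rows):
users.price | users.qty | users.rank | users.city | orders.tag | orders.qty
30 | 6 | 80 | NY | F | 6
After SELECT (1 rows):
users.rank
80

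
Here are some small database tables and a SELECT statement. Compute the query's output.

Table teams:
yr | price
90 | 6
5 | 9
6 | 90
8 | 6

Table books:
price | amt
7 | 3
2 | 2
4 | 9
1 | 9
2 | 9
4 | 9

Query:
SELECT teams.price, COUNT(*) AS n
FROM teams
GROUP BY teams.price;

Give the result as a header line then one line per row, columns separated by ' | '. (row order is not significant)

== RESULT ==
teams.price | n
6 | 2
9 | 1
90 | 1

Derivation:
After GROUP BY (3 rows):
teams.price | n
6 | 2
9 | 1
90 | 1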